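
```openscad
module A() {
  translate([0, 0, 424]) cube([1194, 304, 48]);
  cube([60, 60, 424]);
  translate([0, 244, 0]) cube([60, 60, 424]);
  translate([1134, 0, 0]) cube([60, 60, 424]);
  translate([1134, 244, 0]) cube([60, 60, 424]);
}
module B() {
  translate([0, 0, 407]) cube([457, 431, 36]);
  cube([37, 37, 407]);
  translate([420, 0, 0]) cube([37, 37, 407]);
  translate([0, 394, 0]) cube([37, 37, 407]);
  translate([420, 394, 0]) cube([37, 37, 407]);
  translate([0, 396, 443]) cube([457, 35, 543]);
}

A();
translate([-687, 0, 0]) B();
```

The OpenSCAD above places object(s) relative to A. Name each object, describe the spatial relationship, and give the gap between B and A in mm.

The chair's nearest face is 230 mm from the bench's −x face.

A is a bench. B is a chair. The chair is on the floor beside the bench on its −x side. The gap between the chair and the bench is 230 mm.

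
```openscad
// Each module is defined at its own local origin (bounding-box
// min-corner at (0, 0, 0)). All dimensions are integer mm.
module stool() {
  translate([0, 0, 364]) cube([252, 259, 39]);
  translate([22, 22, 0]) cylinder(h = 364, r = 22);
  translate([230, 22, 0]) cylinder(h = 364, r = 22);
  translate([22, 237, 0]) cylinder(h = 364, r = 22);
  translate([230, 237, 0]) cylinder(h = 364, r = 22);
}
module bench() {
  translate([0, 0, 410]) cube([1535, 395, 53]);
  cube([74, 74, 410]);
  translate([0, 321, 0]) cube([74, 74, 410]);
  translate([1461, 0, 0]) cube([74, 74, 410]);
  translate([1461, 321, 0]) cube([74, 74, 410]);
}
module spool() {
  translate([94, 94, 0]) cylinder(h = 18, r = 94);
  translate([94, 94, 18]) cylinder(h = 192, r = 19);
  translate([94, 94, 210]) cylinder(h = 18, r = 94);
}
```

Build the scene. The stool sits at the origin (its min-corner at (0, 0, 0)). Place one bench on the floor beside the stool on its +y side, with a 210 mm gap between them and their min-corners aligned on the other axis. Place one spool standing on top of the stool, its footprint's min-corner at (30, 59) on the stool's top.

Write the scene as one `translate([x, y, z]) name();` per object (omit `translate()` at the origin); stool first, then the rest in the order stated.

stool();
translate([0, 469, 0]) bench();
translate([30, 59, 403]) spool();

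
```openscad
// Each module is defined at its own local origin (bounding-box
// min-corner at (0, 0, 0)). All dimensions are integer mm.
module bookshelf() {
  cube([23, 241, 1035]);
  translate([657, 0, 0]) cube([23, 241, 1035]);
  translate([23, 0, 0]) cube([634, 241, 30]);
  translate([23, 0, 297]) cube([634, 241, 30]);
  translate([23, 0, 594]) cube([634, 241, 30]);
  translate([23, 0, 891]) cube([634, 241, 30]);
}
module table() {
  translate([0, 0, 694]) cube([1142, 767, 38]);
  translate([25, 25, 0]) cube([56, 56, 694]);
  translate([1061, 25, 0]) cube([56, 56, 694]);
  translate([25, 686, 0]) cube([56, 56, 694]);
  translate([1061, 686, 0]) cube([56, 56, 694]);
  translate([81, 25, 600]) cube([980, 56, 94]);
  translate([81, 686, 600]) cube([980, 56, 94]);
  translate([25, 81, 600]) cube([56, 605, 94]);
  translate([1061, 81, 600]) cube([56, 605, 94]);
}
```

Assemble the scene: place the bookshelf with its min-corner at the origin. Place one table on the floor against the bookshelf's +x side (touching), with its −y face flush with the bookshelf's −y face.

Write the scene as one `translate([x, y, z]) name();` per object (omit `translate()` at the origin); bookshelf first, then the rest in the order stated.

bookshelf();
translate([680, 0, 0]) table();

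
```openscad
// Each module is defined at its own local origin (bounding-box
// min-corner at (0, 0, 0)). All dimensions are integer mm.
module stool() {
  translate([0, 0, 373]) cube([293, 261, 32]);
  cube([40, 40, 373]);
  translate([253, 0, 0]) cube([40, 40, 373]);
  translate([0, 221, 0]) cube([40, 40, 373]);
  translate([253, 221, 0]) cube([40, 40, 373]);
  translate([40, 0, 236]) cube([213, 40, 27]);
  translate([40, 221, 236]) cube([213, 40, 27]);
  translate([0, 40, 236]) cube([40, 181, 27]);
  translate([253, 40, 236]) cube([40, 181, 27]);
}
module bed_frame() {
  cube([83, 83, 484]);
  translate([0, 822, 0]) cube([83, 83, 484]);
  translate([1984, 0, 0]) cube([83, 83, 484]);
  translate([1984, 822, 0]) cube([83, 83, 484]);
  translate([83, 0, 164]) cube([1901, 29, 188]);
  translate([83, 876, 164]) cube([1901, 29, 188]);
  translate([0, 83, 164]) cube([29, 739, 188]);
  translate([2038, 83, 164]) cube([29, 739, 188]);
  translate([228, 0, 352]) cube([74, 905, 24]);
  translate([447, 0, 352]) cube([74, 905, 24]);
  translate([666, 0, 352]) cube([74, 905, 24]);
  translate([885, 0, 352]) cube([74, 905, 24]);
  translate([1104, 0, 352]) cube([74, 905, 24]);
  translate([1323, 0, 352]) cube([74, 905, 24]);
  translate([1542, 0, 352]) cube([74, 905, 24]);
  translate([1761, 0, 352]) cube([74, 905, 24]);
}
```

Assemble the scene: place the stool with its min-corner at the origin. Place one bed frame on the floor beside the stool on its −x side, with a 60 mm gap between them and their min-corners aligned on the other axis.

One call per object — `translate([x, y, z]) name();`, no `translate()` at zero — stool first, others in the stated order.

stool();
translate([-2127, 0, 0]) bed_frame();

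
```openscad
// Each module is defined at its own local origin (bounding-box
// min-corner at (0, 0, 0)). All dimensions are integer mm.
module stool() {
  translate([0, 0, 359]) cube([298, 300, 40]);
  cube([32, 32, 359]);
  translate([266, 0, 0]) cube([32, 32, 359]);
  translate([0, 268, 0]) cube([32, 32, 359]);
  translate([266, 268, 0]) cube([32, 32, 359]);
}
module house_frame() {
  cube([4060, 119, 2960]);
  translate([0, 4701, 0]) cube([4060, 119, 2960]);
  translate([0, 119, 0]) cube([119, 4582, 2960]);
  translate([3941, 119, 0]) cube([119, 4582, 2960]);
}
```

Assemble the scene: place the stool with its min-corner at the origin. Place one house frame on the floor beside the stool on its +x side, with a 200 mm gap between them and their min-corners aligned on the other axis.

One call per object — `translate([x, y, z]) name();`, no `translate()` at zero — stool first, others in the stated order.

stool();
translate([498, 0, 0]) house_frame();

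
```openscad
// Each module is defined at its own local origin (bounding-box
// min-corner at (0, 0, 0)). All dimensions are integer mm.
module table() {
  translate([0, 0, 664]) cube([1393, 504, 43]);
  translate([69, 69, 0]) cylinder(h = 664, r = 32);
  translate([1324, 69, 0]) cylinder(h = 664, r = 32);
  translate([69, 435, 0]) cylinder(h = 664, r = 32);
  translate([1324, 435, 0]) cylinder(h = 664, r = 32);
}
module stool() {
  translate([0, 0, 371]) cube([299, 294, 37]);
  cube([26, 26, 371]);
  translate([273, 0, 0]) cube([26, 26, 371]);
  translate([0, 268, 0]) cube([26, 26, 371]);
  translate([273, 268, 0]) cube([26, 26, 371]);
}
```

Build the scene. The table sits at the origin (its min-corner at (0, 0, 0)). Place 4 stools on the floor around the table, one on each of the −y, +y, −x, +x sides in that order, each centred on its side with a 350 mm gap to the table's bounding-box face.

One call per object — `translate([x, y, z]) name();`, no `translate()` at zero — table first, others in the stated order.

table();
translate([547, -644, 0]) stool();
translate([547, 854, 0]) stool();
translate([-649, 105, 0]) stool();
translate([1743, 105, 0]) stool();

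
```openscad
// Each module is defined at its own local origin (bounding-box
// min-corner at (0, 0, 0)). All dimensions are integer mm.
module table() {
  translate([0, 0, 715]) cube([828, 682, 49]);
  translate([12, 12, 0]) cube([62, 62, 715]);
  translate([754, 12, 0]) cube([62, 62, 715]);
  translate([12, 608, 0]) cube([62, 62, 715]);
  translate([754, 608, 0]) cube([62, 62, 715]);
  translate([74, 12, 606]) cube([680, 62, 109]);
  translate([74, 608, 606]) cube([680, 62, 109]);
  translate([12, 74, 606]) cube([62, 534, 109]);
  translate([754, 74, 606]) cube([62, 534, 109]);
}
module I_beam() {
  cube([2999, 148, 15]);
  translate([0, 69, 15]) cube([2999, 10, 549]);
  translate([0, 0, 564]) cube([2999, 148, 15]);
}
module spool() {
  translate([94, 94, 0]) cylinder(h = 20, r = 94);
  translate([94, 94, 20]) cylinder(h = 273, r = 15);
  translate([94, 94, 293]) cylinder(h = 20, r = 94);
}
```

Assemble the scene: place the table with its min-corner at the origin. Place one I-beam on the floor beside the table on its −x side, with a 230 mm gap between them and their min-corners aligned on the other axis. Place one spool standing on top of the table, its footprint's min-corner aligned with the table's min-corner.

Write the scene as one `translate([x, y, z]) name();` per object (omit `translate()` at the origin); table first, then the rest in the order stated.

table();
translate([-3229, 0, 0]) I_beam();
translate([0, 0, 764]) spool();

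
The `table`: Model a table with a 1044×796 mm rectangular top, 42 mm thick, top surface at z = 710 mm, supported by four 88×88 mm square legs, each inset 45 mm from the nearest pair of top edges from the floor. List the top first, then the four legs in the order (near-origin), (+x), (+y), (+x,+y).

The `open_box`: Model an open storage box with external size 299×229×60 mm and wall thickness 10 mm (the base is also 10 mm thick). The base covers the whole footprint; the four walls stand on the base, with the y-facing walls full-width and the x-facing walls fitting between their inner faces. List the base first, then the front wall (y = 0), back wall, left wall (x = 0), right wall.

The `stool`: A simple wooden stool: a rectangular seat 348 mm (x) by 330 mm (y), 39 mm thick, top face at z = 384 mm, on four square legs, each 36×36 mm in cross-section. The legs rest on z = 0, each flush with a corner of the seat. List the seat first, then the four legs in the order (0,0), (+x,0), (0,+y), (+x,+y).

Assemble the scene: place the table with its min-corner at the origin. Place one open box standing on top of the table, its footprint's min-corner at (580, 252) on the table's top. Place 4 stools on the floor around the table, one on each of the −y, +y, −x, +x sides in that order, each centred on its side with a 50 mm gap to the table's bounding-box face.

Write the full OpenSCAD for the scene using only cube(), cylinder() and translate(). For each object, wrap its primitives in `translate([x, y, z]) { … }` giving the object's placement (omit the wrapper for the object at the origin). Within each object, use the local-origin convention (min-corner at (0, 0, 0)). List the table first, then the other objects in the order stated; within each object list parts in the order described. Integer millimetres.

translate([0, 0, 668]) cube([1044, 796, 42]);
translate([45, 45, 0]) cube([88, 88, 668]);
translate([911, 45, 0]) cube([88, 88, 668]);
translate([45, 663, 0]) cube([88, 88, 668]);
translate([911, 663, 0]) cube([88, 88, 668]);
translate([580, 252, 710]) {
  cube([299, 229, 10]);
  translate([0, 0, 10]) cube([299, 10, 50]);
  translate([0, 219, 10]) cube([299, 10, 50]);
  translate([0, 10, 10]) cube([10, 209, 50]);
  translate([289, 10, 10]) cube([10, 209, 50]);
}
translate([348, -380, 0]) {
  translate([0, 0, 345]) cube([348, 330, 39]);
  cube([36, 36, 345]);
  translate([312, 0, 0]) cube([36, 36, 345]);
  translate([0, 294, 0]) cube([36, 36, 345]);
  translate([312, 294, 0]) cube([36, 36, 345]);
}
translate([348, 846, 0]) {
  translate([0, 0, 345]) cube([348, 330, 39]);
  cube([36, 36, 345]);
  translate([312, 0, 0]) cube([36, 36, 345]);
  translate([0, 294, 0]) cube([36, 36, 345]);
  translate([312, 294, 0]) cube([36, 36, 345]);
}
translate([-398, 233, 0]) {
  translate([0, 0, 345]) cube([348, 330, 39]);
  cube([36, 36, 345]);
  translate([312, 0, 0]) cube([36, 36, 345]);
  translate([0, 294, 0]) cube([36, 36, 345]);
  translate([312, 294, 0]) cube([36, 36, 345]);
}
translate([1094, 233, 0]) {
  translate([0, 0, 345]) cube([348, 330, 39]);
  cube([36, 36, 345]);
  translate([312, 0, 0]) cube([36, 36, 345]);
  translate([0, 294, 0]) cube([36, 36, 345]);
  translate([312, 294, 0]) cube([36, 36, 345]);
}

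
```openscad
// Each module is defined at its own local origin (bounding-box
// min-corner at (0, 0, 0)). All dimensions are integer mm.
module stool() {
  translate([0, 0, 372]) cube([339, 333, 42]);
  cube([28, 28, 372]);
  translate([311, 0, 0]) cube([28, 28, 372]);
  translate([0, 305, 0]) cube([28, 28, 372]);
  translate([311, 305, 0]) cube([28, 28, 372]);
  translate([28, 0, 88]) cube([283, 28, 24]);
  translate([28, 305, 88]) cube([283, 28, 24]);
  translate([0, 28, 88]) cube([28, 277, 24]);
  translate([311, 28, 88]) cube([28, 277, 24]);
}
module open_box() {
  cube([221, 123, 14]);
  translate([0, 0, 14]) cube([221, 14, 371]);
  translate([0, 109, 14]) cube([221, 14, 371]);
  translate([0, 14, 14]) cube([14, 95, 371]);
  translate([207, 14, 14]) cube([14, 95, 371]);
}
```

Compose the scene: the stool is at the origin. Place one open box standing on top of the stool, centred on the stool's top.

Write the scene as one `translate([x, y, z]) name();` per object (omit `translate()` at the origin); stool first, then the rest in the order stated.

stool();
translate([59, 105, 414]) open_box();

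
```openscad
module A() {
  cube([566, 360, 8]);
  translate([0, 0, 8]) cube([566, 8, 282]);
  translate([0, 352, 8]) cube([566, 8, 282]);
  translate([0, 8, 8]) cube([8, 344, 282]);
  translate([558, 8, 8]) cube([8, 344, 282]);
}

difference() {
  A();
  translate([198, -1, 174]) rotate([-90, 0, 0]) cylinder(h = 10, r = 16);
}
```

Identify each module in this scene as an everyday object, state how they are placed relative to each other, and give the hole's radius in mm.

The subtracted cylinder has r = 16 mm.

A is an open box. The open box has a circular hole through its front wall. The hole's radius is 16 mm.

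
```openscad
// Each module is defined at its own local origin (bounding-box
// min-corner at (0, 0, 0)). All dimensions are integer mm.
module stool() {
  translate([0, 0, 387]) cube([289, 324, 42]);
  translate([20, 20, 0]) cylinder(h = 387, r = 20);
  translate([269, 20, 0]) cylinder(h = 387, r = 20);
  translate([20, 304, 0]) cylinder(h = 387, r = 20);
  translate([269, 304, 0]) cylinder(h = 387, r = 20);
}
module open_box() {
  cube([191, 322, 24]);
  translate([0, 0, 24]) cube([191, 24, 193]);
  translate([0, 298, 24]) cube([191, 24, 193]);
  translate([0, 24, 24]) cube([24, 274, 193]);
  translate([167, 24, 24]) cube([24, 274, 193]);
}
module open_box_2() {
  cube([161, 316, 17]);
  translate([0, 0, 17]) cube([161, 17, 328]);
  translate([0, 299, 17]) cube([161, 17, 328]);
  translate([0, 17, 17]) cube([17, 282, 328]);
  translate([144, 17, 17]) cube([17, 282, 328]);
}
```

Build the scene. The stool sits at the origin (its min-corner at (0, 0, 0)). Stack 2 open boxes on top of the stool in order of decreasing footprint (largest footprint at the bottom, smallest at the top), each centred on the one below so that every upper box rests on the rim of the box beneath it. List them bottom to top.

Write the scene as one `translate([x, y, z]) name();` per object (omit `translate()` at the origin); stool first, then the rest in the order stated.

stool();
translate([49, 1, 429]) open_box();
translate([64, 4, 646]) open_box_2();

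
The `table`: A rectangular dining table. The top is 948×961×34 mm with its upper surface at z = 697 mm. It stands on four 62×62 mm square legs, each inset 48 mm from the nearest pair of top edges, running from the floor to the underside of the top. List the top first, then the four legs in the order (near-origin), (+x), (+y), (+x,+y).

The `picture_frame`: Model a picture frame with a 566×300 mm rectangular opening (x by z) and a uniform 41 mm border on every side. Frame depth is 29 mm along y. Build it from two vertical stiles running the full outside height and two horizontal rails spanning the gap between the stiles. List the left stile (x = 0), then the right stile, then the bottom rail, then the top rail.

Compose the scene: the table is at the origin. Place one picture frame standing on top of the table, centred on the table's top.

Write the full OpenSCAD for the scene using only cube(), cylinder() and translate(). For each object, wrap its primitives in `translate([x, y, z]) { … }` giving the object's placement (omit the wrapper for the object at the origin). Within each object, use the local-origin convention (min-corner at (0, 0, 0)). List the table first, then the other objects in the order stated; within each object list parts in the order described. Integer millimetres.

translate([0, 0, 663]) cube([948, 961, 34]);
translate([48, 48, 0]) cube([62, 62, 663]);
translate([838, 48, 0]) cube([62, 62, 663]);
translate([48, 851, 0]) cube([62, 62, 663]);
translate([838, 851, 0]) cube([62, 62, 663]);
translate([150, 466, 697]) {
  cube([41, 29, 382]);
  translate([607, 0, 0]) cube([41, 29, 382]);
  translate([41, 0, 0]) cube([566, 29, 41]);
  translate([41, 0, 341]) cube([566, 29, 41]);
}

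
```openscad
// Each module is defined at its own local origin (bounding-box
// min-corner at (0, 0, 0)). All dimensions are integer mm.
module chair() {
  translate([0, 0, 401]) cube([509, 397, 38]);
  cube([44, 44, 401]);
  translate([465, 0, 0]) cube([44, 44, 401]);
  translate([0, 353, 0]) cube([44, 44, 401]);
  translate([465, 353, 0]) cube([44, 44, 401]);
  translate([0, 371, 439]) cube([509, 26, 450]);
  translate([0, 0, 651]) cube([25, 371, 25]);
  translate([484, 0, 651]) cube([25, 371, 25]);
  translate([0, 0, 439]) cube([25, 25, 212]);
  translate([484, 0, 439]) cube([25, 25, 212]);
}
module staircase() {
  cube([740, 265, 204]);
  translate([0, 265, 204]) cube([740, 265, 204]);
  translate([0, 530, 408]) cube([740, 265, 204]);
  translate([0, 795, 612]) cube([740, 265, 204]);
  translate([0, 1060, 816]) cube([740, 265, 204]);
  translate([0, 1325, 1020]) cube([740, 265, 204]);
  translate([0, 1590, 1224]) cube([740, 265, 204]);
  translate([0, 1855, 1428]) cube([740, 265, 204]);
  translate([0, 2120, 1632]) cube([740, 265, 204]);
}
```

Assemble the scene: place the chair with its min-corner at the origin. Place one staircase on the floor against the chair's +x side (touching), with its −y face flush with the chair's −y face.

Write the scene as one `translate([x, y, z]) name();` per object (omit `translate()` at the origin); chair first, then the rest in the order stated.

chair();
translate([509, 0, 0]) staircase();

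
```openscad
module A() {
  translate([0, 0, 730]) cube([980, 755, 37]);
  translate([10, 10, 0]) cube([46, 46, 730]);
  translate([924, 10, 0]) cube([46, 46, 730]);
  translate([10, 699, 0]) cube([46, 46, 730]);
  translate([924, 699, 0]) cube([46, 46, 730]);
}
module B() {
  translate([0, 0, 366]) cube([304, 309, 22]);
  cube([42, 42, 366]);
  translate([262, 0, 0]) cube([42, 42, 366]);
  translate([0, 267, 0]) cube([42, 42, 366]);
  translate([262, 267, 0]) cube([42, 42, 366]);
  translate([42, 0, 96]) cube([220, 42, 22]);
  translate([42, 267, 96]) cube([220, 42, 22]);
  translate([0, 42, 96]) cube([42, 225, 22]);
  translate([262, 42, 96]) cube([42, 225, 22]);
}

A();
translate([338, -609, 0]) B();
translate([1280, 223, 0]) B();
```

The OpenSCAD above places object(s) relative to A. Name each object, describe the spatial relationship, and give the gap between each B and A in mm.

A is a table. B is a stool. Two stools sit around the table at the −y, +x sides. The gap between each stool and the table is 300 mm.

Each stool's nearest face is 300 mm from the table's bounding box.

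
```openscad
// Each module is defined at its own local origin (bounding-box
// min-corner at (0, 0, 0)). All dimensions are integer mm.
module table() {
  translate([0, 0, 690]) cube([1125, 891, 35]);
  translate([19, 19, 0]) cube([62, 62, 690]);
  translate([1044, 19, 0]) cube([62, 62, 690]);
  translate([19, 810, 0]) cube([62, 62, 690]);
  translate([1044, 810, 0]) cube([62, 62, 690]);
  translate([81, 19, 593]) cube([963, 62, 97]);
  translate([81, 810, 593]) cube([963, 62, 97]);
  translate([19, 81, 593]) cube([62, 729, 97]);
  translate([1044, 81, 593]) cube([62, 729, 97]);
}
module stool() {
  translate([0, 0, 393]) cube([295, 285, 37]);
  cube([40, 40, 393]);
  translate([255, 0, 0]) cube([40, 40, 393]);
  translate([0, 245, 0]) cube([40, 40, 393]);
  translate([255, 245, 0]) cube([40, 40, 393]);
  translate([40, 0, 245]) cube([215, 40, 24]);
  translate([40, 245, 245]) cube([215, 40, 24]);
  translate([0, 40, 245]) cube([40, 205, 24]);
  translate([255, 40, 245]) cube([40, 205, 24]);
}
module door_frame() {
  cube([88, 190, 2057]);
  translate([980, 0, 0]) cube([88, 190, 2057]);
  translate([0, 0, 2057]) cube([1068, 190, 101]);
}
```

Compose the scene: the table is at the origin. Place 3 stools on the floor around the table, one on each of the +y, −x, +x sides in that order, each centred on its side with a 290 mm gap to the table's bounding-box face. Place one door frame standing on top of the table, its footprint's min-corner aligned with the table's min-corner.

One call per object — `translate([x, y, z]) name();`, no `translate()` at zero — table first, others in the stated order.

table();
translate([415, 1181, 0]) stool();
translate([-585, 303, 0]) stool();
translate([1415, 303, 0]) stool();
translate([0, 0, 725]) door_frame();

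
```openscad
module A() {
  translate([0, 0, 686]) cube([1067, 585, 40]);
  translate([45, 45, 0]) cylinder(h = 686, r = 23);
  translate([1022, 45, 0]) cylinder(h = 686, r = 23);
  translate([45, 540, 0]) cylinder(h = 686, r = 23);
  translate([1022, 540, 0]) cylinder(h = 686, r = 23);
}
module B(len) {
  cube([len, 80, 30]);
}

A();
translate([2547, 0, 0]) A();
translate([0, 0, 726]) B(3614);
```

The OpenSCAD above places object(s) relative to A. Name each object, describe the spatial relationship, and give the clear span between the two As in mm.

A is a table. B is a beam. A beam spans the tops of two tables. The clear span between the two tables is 1480 mm.

Second table starts at x = 2547; first ends at x = 1067; clear span = 2547 − 1067 = 1480 mm.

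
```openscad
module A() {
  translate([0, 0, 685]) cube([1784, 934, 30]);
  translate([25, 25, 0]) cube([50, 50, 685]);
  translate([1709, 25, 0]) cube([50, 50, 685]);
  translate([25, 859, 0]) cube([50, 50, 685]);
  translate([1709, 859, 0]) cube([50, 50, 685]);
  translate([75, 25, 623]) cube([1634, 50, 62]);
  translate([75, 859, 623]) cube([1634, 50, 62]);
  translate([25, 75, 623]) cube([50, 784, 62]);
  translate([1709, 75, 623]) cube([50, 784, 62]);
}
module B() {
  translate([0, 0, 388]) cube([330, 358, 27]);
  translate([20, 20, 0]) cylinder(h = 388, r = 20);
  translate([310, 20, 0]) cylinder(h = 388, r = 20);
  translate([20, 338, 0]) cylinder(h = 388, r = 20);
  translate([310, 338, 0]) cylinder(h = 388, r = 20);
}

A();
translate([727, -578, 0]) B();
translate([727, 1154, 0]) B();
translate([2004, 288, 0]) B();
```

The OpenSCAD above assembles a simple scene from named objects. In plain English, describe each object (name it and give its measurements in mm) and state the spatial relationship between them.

A is a table: top 1784 mm (x) × 934 mm (y), 30 mm thick, upper face at z = 715 mm, on four 50×50 mm square legs, each inset 25 mm from the nearest pair of top edges, running from z = 0 to the bottom of the top. Four apron rails, 50 mm thick and 62 mm tall, run between adjacent legs with their top edges flush with the underside of the top and their outer faces flush with the legs' outer faces.

B is a four-legged stool. The seat is 330×358 mm, 27 mm thick, top at z = 415 mm. It stands on four round legs, each 40 mm in diameter, from z = 0 to the seat underside, each leg's axis is inset half a diameter from the nearest pair of seat edges (so the leg's bounding box is flush with the corner).

Three stools sit around the table at the −y, +y, +x sides.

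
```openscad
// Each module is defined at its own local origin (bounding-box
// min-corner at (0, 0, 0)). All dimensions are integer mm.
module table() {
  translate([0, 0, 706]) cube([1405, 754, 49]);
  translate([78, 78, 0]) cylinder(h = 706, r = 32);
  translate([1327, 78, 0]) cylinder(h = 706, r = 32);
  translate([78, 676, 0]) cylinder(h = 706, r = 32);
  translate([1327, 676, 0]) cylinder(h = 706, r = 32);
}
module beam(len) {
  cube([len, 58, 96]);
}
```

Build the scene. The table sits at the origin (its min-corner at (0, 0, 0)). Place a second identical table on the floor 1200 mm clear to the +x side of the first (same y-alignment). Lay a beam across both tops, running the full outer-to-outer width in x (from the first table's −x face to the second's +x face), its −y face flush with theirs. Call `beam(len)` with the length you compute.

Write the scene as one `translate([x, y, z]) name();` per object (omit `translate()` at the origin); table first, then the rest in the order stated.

table();
translate([2605, 0, 0]) table();
translate([0, 0, 755]) beam(4010);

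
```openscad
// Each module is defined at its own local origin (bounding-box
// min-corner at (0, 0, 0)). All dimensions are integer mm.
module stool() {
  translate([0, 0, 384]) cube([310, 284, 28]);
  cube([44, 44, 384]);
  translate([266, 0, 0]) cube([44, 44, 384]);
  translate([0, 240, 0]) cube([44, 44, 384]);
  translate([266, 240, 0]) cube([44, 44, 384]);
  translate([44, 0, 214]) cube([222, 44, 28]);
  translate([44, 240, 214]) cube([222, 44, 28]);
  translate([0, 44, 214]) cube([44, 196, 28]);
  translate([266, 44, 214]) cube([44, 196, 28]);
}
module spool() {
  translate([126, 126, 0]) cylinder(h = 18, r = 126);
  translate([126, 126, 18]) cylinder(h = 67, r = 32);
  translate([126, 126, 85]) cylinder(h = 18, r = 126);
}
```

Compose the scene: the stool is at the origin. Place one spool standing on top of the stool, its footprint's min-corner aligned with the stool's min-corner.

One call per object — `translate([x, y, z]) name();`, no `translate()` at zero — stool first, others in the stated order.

stool();
translate([0, 0, 412]) spool();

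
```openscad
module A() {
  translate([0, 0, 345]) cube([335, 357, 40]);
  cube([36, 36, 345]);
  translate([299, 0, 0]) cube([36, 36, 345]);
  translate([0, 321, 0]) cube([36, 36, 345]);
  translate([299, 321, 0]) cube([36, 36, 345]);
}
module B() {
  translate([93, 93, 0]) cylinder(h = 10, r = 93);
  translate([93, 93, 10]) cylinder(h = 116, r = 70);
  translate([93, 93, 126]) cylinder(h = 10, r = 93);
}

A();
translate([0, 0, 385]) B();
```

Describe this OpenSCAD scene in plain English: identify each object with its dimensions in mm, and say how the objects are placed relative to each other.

A is a four-legged stool. The seat is 335×357 mm, 40 mm thick, top at z = 385 mm. It stands on four square legs, each 36×36 mm in cross-section, from z = 0 to the seat underside, each flush with a corner of the seat.

B is a spool: two coaxial disc flanges of radius 93 mm and thickness 10 mm, joined by a core cylinder of radius 70 mm and height 116 mm. The lower flange rests on z = 0 and the three cylinders share a vertical axis.

The spool is on top of the stool.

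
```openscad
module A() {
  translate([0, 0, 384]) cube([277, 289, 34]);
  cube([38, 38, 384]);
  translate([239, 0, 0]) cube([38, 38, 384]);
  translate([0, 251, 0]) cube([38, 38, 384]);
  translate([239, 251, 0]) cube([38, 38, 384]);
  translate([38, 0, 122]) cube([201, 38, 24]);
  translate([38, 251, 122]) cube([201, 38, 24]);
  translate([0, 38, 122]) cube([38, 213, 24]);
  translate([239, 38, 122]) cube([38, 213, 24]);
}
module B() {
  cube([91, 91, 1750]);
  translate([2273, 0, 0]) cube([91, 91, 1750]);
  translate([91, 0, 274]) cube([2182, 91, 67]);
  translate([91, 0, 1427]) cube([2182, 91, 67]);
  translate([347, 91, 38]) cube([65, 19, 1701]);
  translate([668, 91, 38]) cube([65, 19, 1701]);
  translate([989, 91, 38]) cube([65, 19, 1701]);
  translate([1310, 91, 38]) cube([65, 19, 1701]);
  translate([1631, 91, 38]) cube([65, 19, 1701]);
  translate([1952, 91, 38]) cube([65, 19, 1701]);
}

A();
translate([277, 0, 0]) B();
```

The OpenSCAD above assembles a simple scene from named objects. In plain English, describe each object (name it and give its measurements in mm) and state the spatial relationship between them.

A is a four-legged stool. The seat is 277×289 mm, 34 mm thick, top at z = 418 mm. It stands on four square legs, each 38×38 mm in cross-section, from z = 0 to the seat underside, each flush with a corner of the seat. Four stretchers, 38 mm wide and 24 mm tall, connect adjacent legs with their undersides at z = 122 mm, each running between the inner faces of the legs it joins and aligned with the legs' outer faces on the other axis.

B is a fence section. Two 91×91 mm posts, 1750 mm tall, stand on the floor with a clear span of 2182 mm between their inner faces. Two horizontal rails of 91×67 mm section span the gap between the posts with their undersides at z = 274 mm and z = 1427 mm, flush with the posts' −y face. 6 pickets, each 65 mm wide, 19 mm thick and 1701 mm tall, are fixed to the +y face of the rails with their bottoms at z = 38 mm, evenly spaced across the span with equal gaps (rounded down to the nearest mm) at the −x end and between each pair — any rounding remainder accumulates at the +x end.

The fence section is against the stool's +x side, with their −y faces flush.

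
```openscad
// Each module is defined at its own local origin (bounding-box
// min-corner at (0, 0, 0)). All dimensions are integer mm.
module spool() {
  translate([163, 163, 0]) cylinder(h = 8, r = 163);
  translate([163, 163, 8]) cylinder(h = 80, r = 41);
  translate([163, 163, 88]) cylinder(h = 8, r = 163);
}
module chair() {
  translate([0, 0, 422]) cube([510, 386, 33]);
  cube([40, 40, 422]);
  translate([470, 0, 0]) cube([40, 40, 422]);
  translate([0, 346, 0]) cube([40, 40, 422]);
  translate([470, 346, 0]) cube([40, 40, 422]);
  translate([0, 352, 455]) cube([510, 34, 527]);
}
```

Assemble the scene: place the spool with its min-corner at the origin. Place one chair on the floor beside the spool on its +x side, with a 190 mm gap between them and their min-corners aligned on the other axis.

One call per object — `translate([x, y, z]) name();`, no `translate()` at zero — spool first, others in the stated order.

spool();
translate([516, 0, 0]) chair();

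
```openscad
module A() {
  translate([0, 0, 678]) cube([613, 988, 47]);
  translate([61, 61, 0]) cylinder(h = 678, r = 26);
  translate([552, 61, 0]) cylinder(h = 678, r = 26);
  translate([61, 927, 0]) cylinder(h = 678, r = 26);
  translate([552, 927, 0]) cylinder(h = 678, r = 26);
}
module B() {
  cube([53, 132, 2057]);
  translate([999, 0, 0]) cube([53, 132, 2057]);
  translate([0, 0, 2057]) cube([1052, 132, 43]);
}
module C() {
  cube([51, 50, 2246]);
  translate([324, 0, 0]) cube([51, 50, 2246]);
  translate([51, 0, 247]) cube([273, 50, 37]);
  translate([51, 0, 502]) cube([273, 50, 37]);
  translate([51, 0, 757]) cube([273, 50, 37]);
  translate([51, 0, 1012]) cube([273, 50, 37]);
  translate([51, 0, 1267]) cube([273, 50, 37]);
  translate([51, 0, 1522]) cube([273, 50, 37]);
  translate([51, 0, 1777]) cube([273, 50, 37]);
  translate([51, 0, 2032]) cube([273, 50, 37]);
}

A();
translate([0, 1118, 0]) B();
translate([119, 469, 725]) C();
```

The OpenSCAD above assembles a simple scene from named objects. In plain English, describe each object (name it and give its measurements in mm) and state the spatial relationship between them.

A is a table: top 613 mm (x) × 988 mm (y), 47 mm thick, upper face at z = 725 mm, on four round legs of 52 mm diameter, each leg's bounding box inset 35 mm from the nearest pair of top edges, running from z = 0 to the bottom of the top.

B is a rectangular door frame: two vertical jambs of 53×132 mm section, 2057 mm tall, with a clear opening 946 mm wide between their inner faces. A header 43 mm tall and 132 mm deep lies on top of the jambs and spans the full outside width.

C is a straight ladder. Two 51×50 mm vertical rails, 2246 mm tall, stand 375 mm apart (outside-to-outside) with their front faces coplanar on the −y side. 8 rungs, each 50 mm deep and 37 mm tall, span between the inner faces of the rails, front faces flush with the rails. The lowest rung's underside is at z = 247 mm and rungs are spaced 255 mm apart (underside to underside).

The door frame is on the floor beside the table on its +y side. The ladder is on top of the table, centred.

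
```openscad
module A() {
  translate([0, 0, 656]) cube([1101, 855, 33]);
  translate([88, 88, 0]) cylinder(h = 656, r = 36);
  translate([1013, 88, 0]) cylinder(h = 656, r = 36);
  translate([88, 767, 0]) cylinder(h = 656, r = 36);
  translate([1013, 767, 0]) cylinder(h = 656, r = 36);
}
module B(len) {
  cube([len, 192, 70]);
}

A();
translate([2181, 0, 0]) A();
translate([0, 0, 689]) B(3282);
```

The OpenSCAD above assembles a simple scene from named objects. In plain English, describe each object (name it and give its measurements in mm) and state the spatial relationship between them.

A is a table with a 1101×855 mm rectangular top, 33 mm thick, top surface at z = 689 mm, supported by four round legs of 72 mm diameter, each leg's bounding box inset 52 mm from the nearest pair of top edges, running from the floor.

B is a rectangular beam 3282 mm long (x), 192 mm deep (y), 70 mm thick (z).

The beam spans the tops of two tables placed 1080 mm apart, resting at z = 689 mm.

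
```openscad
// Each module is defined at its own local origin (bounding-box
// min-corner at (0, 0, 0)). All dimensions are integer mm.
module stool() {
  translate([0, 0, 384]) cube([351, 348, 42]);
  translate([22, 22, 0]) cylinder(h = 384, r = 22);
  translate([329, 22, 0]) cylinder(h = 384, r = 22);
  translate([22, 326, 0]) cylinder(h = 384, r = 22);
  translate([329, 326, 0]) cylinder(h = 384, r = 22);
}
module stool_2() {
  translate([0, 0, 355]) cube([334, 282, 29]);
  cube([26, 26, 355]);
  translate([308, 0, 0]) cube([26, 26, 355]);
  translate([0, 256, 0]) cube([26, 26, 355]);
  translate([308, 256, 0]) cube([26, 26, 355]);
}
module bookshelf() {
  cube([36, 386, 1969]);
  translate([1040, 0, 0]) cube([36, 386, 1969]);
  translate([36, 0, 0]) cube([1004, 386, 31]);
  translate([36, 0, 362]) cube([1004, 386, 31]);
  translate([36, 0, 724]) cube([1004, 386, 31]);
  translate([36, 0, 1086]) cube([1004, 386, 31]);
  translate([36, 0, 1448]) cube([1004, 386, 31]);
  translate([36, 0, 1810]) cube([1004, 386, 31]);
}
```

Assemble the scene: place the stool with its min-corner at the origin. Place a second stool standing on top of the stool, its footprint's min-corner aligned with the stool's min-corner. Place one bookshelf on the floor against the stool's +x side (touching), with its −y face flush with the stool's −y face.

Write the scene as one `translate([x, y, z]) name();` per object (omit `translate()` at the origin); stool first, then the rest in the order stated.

stool();
translate([0, 0, 426]) stool_2();
translate([351, 0, 0]) bookshelf();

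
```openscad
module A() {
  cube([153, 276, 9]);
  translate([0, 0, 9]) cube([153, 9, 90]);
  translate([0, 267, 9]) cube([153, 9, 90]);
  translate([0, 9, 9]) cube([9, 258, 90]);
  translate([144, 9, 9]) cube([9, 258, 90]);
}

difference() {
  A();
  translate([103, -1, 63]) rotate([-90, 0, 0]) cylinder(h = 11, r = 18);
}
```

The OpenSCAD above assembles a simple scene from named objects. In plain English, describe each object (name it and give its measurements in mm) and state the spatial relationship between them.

A is an open-topped rectangular box: outside dimensions 153×276×99 mm, with a uniform wall and base thickness of 9 mm. The base is a full 153×276 slab on the floor; four walls sit on top of the base. The front and back walls (the −y and +y sides) span the full width; the two side walls fit between them.

The open box has a circular hole of radius 18 mm through its front wall, centred at (x = 103, z = 63).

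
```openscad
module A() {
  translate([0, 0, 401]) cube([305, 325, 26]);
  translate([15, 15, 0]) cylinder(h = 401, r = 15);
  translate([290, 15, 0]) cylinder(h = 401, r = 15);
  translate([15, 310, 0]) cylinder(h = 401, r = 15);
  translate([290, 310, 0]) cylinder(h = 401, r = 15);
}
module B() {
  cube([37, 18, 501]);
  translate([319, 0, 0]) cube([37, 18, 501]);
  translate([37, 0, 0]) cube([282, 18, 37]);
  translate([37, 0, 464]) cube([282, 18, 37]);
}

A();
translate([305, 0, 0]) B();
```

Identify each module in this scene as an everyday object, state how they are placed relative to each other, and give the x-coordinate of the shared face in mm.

A is a stool. B is a picture frame. The picture frame is against the stool's +x side, with their −y faces flush. The x-coordinate of the shared face is 305 mm.

The stool's +x face and the picture frame's −x face are both at x = 305 mm.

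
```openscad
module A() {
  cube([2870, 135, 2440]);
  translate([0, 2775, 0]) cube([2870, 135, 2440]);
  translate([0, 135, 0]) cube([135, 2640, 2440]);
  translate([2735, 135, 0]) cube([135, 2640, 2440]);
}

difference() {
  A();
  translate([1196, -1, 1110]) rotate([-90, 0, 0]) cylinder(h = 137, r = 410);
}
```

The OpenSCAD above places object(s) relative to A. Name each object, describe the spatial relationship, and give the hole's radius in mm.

The subtracted cylinder has r = 410 mm.

A is a house frame. The house frame has a circular hole through its front wall. The hole's radius is 410 mm.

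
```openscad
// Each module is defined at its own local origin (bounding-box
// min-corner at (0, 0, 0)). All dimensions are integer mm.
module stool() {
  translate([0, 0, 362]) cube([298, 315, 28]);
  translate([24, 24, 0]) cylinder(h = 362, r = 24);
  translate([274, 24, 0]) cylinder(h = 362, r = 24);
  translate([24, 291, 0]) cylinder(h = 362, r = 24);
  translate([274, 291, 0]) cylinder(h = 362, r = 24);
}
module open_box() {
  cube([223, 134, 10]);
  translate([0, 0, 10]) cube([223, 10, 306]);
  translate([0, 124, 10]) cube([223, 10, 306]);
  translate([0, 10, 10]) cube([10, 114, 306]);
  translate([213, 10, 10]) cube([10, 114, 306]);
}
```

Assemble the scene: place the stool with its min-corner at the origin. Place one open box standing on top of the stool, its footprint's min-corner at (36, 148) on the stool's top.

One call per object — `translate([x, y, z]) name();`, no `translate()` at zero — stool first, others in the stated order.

stool();
translate([36, 148, 390]) open_box();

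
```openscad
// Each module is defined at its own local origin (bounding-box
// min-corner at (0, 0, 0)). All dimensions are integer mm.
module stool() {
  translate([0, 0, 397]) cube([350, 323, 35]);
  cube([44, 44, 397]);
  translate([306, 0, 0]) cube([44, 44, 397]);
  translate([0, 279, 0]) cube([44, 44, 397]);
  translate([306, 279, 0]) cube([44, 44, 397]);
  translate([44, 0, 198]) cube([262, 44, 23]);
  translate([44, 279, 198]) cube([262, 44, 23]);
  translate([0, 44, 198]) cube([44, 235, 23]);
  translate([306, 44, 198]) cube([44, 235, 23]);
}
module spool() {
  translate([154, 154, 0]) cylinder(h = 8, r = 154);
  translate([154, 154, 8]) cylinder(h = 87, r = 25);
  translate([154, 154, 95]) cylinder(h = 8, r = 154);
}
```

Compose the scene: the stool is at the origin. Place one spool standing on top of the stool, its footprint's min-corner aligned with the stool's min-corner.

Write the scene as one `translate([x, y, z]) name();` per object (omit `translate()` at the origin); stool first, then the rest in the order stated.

stool();
translate([0, 0, 432]) spool();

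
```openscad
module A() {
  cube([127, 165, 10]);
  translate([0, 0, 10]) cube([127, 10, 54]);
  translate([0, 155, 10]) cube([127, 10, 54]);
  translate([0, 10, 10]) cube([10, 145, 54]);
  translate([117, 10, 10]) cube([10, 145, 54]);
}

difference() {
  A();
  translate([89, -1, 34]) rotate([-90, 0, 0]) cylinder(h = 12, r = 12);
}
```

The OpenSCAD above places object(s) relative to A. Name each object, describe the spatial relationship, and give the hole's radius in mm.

The subtracted cylinder has r = 12 mm.

A is an open box. The open box has a circular hole through its front wall. The hole's radius is 12 mm.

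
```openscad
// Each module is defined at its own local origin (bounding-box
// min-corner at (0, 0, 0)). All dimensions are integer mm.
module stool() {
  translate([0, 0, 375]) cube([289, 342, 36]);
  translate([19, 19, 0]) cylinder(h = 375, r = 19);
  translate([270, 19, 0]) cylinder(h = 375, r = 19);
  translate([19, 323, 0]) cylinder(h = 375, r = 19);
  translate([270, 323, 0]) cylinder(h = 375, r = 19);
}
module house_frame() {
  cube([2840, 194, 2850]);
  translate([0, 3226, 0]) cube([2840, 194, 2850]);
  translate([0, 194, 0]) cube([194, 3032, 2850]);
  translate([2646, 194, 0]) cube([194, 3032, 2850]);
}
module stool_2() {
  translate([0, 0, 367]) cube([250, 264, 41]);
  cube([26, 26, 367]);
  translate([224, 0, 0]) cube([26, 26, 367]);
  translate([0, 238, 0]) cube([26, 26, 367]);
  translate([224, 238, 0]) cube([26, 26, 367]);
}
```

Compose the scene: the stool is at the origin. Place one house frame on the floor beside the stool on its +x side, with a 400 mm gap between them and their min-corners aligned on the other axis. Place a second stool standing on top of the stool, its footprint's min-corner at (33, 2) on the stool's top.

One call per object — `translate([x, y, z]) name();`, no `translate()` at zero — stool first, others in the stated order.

stool();
translate([689, 0, 0]) house_frame();
translate([33, 2, 411]) stool_2();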